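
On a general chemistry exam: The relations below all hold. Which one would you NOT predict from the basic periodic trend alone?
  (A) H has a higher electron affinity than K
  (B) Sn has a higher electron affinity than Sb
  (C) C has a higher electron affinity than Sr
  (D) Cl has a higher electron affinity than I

The general trend: electron affinity increases across a period and decreases down a group.
(A) H (period 1, group 1) vs K (period 4, group 1): the stated order agrees with the simple trend.
(B) Sn (period 5, group 14) vs Sb (period 5, group 15): the stated order contradicts the simple trend.
(C) C (period 2, group 14) vs Sr (period 5, group 2): the stated order agrees with the simple trend.
(D) Cl (period 3, group 17) vs I (period 5, group 17): the stated order agrees with the simple trend.
The exception is (B): adding an electron to Sb's half-filled 5p³ is unfavourable, so Sn has the more exothermic EA.

(B)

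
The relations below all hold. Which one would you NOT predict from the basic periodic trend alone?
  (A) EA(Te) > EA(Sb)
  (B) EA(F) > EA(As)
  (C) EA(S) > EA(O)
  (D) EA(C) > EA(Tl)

(C)

The general trend: electron affinity increases across a period and decreases down a group.
(A) Te (period 5, group 16) vs Sb (period 5, group 15): the stated order agrees with the simple trend.
(B) F (period 2, group 17) vs As (period 4, group 15): the stated order agrees with the simple trend.
(C) S (period 3, group 16) vs O (period 2, group 16): the stated order contradicts the simple trend.
(D) C (period 2, group 14) vs Tl (period 6, group 13): the stated order agrees with the simple trend.
The exception is (C): the compact 2p subshell of O repels the added electron more than S's larger 3p does.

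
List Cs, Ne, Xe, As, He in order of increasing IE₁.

Cs < As < Xe < Ne < He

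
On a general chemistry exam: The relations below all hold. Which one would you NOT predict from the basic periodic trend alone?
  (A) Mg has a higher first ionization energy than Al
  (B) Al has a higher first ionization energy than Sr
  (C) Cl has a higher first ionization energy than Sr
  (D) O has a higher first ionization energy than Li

(A)

The general trend: first ionization energy increases across a period and decreases down a group.
(A) Mg (period 3, group 2) vs Al (period 3, group 13): the stated order contradicts the simple trend.
(B) Al (period 3, group 13) vs Sr (period 5, group 2): the stated order agrees with the simple trend.
(C) Cl (period 3, group 17) vs Sr (period 5, group 2): the stated order agrees with the simple trend.
(D) O (period 2, group 16) vs Li (period 2, group 1): the stated order agrees with the simple trend.
The exception is (A): Al's single 3p electron is easier to remove than one from Mg's filled 3s².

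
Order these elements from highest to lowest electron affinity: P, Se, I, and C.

C is in period 2, group 14; P is in period 3, group 15; Se is in period 4, group 16; I is in period 5, group 17.
Adding an electron releases more energy for atoms nearer the top right (short of the noble gases).
A diagonal step moves right (one effect) and down (the opposite effect) at once.
C > P: the two effects oppose for this pair; the down-group effect wins (122 vs 72 kJ/mol).
Se > C: the two effects oppose for this pair; the across-period effect wins (195 vs 122 kJ/mol).
I > Se: period and group pull opposite ways; the across-period shift dominates (295 vs 195 kJ/mol).
Tabulated electron affinity (kJ/mol): C 122, P 72, Se 195, I 295.
So from highest to lowest: I > Se > C > P.

I > Se > C > P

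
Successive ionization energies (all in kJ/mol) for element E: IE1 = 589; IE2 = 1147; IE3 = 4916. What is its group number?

Look for the largest jump between consecutive ionization energies: IE3/IE2 ≈ 4.3, far larger than any earlier ratio.
That jump marks the point where a core electron is being removed. So the atom has 2 valence electrons.
A main-group element with 2 valence electrons is in group 2.

Group 2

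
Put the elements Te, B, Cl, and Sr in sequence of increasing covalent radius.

B < Cl < Te < Sr

Moving right in a period, electrons are added to the same shell under a stronger nuclear pull, so atoms get smaller; moving down, a new shell is opened and atoms get larger.
Neither a single period nor a single group — weigh both effects.
Cl > B: period and group pull opposite ways; the down-group shift dominates (99 vs 85 pm).
Te > Cl: both effects reinforce here, so Te is clearly the larger of the two.
Sr > Te: both are in period 5; the period trend gives Sr the larger value.
Approximate values (pm): B 85, Cl 99, Sr 185, Te 136.
So from smallest to largest: B < Cl < Te < Sr.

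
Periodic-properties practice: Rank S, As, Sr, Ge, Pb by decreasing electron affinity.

S, Ge, As, Pb, Sr

S is in period 3, group 16; Ge is in period 4, group 14; As is in period 4, group 15; Sr is in period 5, group 2; Pb is in period 6, group 14.
EA tends to increase across a period and decrease down a group, though the pattern is less regular than for IE or radius.
These span different periods and groups, so the two trends combine.
Pb > Sr: the two effects oppose for this pair; the across-period effect wins (35 vs 5 kJ/mol).
As > Pb: both effects reinforce here, so As is clearly the higher of the two.
Ge > As: this pair runs against the simple trend — see the exception note.
S > Ge: both effects reinforce here, so S is clearly the higher of the two.
Note the exception: Ge has a higher electron affinity than As, contrary to the simple trend — adding an electron to As's half-filled 4p³ is unfavourable, so Ge (4p²) has the more exothermic EA.
Approximate values (kJ/mol): S 200, Ge 119, As 78, Sr 5, Pb 35.
So from highest to lowest: S > Ge > As > Pb > Sr.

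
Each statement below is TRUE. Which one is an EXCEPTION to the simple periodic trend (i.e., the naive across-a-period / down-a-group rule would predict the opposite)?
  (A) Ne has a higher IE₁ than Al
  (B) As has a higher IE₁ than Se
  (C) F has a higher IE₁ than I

The general trend: IE₁ increases across a period and decreases down a group.
(A) Ne (period 2, group 18) vs Al (period 3, group 13): the stated order agrees with the simple trend.
(B) As (period 4, group 15) vs Se (period 4, group 16): the stated order contradicts the simple trend.
(C) F (period 2, group 17) vs I (period 5, group 17): the stated order agrees with the simple trend.
The exception is (B): Se (4p⁴) ionizes more easily than half-filled As (4p³).

(B)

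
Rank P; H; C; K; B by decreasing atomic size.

H is in period 1, group 1; B is in period 2, group 13; C is in period 2, group 14; P is in period 3, group 15; K is in period 4, group 1.
Across a period the added protons contract the valence shell; down a group each new principal shell makes the atom larger.
Here both period and group differ, so the two effects have to be weighed against each other.
C > H: the two effects oppose for this pair; the down-group effect wins (75 vs 32 pm).
B > C: both are in period 2; the period trend gives B the larger value.
P > B: the two effects oppose for this pair; the down-group effect wins (111 vs 85 pm).
K > P: relative to P, both the across-period and down-group shifts push K's atomic radius up.
Tabulated atomic radius (pm): H 32, B 85, C 75, P 111, K 196.
So from largest to smallest: K > P > B > C > H.

K, P, B, C, H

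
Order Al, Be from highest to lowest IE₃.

Be > Al

After 2 electrons have been removed, what remains? Al²⁺ still has 1 valence electron; Be²⁺ is the bare [He] core.
Core electrons are held far more tightly than valence electrons, so Be tops the IE_3 order.
Approximate IE_3 values (kJ/mol): Al 2745, Be 14849.
Overall IE_3 order: Al < Be.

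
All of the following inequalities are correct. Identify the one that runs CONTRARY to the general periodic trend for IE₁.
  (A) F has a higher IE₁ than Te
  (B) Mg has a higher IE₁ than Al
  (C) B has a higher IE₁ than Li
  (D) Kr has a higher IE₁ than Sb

(B)

The general trend: IE₁ increases across a period and decreases down a group.
(A) F (period 2, group 17) vs Te (period 5, group 16): the stated order agrees with the simple trend.
(B) Mg (period 3, group 2) vs Al (period 3, group 13): the stated order contradicts the simple trend.
(C) B (period 2, group 13) vs Li (period 2, group 1): the stated order agrees with the simple trend.
(D) Kr (period 4, group 18) vs Sb (period 5, group 15): the stated order agrees with the simple trend.
The exception is (B): Al's single 3p electron is easier to remove than one from Mg's filled 3s².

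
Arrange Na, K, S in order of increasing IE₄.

S < K < Na

The fourth ionization energy removes an electron from the +3 ion. For each element: Na³⁺ is already 2 electrons into the core; K³⁺ is already 2 electrons into the core; S³⁺ still has 3 valence electrons.
Breaking into a closed-shell core is much more expensive than removing a leftover valence electron — K and Na have the largest IE_4 here.
The numbers (kJ/mol): Na 9543, K 5877, S 4556.
Overall IE_4 order: S < K < Na.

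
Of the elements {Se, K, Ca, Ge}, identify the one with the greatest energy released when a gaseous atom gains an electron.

Adding an electron releases more energy for atoms nearer the top right (short of the noble gases).
All lie in period 4; the across-period trend (electron affinity increases left to right) applies, with the exception below.
Note the exception: K has a higher electron affinity than Ca, contrary to the simple trend — adding an electron to Ca (ns²) has to open a new, higher-energy np subshell, which is unfavourable.
Approximate values (kJ/mol): K 48, Ca 2, Ge 119, Se 195.
The greatest energy released when a gaseous atom gains an electron among these belongs to Se.

Se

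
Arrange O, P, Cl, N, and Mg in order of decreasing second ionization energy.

IE_2 is the cost of taking one more electron from the +1 cation: O⁺ still has 5 valence electrons; P⁺ still has 4 valence electrons; Cl⁺ still has 6 valence electrons; N⁺ still has 4 valence electrons; Mg⁺ still has 1 valence electron.
All are still removing valence electrons, so compare the +1 ions as you would atoms: IE_2 generally rises across a period (higher Z_eff) and falls down a group (larger shell), subject to the usual subshell exceptions.
Valence configurations: O⁺ [He]2s²2p³, P⁺ [Ne]3s²3p², Cl⁺ [Ne]3s²3p⁴, N⁺ [He]2s²2p², Mg⁺ [Ne]3s¹.
The numbers (kJ/mol): O 3388, P 1907, Cl 2298, N 2856, Mg 1451.
So the second ionization energies run Mg < P < Cl < N < O.

O > N > Cl > P > Mg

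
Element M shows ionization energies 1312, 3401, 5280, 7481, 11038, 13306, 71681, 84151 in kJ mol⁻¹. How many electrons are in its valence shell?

Look for the largest jump between consecutive ionization energies: IE7/IE6 ≈ 5.4, far larger than any earlier ratio.
That jump marks the point where a core electron is being removed. So the atom has 6 valence electrons.

6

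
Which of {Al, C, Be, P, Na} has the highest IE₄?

Be

IE_4 is the cost of taking one more electron from the +3 cation: Al³⁺ is the bare [Ne] core; C³⁺ still has 1 valence electron; Be³⁺ is already 1 electron into the core; P³⁺ still has 2 valence electrons; Na³⁺ is already 2 electrons into the core.
Pulling an electron out of a noble-gas core costs far more than removing a remaining valence electron, so Na, Al and Be sit at the high end of IE_4.
Valence configurations: C³⁺ [He]2s¹, P³⁺ [Ne]3s².
Tabulated IE_4 (kJ/mol): Al 11577, C 6223, Be 21007, P 4964, Na 9543.
So the fourth ionization energies run P < C < Na < Al < Be.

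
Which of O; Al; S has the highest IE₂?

O

Consider each +1 ion: O⁺ still has 5 valence electrons; Al⁺ still has 2 valence electrons; S⁺ still has 5 valence electrons.
All are still removing valence electrons, so compare the +1 ions as you would atoms: IE_2 generally rises across a period (higher Z_eff) and falls down a group (larger shell), subject to the usual subshell exceptions.
Valence configurations: O⁺ [He]2s²2p³, Al⁺ [Ne]3s², S⁺ [Ne]3s²3p³.
Approximate IE_2 values (kJ/mol): O 3388, Al 1817, S 2252.
Putting it together, IE_2: Al < S < O.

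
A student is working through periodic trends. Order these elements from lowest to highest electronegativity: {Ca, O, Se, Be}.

Ca < Be < Se < O

Be is in period 2, group 2; O is in period 2, group 16; Ca is in period 4, group 2; Se is in period 4, group 16.
Smaller atoms with higher effective nuclear charge are more electronegative.
Neither a single period nor a single group — weigh both effects.
Be > Ca: they share group 2; the group trend gives Be the larger value.
Se > Be: the two effects oppose for this pair; the across-period effect wins (2.55 vs 1.57).
O > Se: O sits above Se in group 16, so the down-group effect alone puts O higher.
Approximate values (Pauling): Be 1.57, O 3.44, Ca 1.00, Se 2.55.
So from lowest to highest: Ca < Be < Se < O.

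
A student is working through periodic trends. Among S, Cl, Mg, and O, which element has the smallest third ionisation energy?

The third ionization energy removes an electron from the +2 ion. For each element: S²⁺ still has 4 valence electrons; Cl²⁺ still has 5 valence electrons; Mg²⁺ is the bare [Ne] core; O²⁺ still has 4 valence electrons.
Breaking into a closed-shell core is much more expensive than removing a leftover valence electron — Mg has the largest IE_3 here.
Valence configurations: S²⁺ [Ne]3s²3p², Cl²⁺ [Ne]3s²3p³, O²⁺ [He]2s²2p².
Tabulated IE_3 (kJ/mol): S 3357, Cl 3822, Mg 7733, O 5300.
Putting it together, IE_3: S < Cl < O < Mg.

S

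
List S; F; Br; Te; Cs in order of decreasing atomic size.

Cs > Te > Br > S > F

F is in period 2, group 17; S is in period 3, group 16; Br is in period 4, group 17; Te is in period 5, group 16; Cs is in period 6, group 1.
Atomic radius shrinks across a period as nuclear charge pulls the same shell inward, and grows down a group as new shells are added.
Neither a single period nor a single group — weigh both effects.
S > F: both effects reinforce here, so S is clearly the larger of the two.
Br > S: period and group pull opposite ways; the down-group shift dominates (114 vs 103 pm).
Te > Br: relative to Br, both the across-period and down-group shifts push Te's atomic radius up.
Cs > Te: both effects reinforce here, so Cs is clearly the larger of the two.
For reference (pm): F 64, S 103, Br 114, Te 136, Cs 232.
So from largest to smallest: Cs > Te > Br > S > F.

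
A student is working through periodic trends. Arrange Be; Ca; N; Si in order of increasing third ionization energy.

Consider each +2 ion: Be²⁺ is the bare [He] core; Ca²⁺ is the bare [Ar] core; N²⁺ still has 3 valence electrons; Si²⁺ still has 2 valence electrons.
Pulling an electron out of a noble-gas core costs far more than removing a remaining valence electron, so Ca and Be sit at the high end of IE_3.
Valence configurations: N²⁺ [He]2s²2p¹, Si²⁺ [Ne]3s².
Approximate IE_3 values (kJ/mol): Be 14849, Ca 4912, N 4578, Si 3232.
Hence IE_3: Si < N < Ca < Be.

Si, N, Ca, Be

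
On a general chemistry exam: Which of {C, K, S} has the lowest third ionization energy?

IE_3 is the cost of taking one more electron from the +2 cation: C²⁺ still has 2 valence electrons; K²⁺ is already 1 electron into the core; S²⁺ still has 4 valence electrons.
Usually core removal costs more than valence removal, but here the competition is close: a tightly held n=2 valence electron can cost more to remove than an n=3 core electron, so the actual values have to decide it.
Valence configurations: C²⁺ [He]2s², S²⁺ [Ne]3s²3p².
The numbers (kJ/mol): C 4620, K 4420, S 3357.
Putting it together, IE_3: S < K < C.

S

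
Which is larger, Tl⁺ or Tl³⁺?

Tl⁺

Both ions have Z = 81 protons, but Tl³⁺ has lost more electrons, so its remaining electrons feel a larger effective nuclear charge per electron and are pulled in more tightly.
Higher positive charge → smaller ion, so Tl⁺ > Tl³⁺.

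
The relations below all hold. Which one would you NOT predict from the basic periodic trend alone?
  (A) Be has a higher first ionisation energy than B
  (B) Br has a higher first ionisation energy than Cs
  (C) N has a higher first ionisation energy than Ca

(A)

The general trend: first ionisation energy increases across a period and decreases down a group.
(A) Be (period 2, group 2) vs B (period 2, group 13): the stated order contradicts the simple trend.
(B) Br (period 4, group 17) vs Cs (period 6, group 1): the stated order agrees with the simple trend.
(C) N (period 2, group 15) vs Ca (period 4, group 2): the stated order agrees with the simple trend.
The exception is (A): removing B's lone 2p electron is easier than breaking Be's filled 2s².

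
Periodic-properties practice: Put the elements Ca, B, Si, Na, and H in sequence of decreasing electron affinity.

Si > H > Na > B > Ca

H is in period 1, group 1; B is in period 2, group 13; Na is in period 3, group 1; Si is in period 3, group 14; Ca is in period 4, group 2.
Electron affinity generally becomes more exothermic across a period toward the halogens and less exothermic down a group.
These span different periods and groups, so the two trends combine.
B > Ca: relative to Ca, both the across-period and down-group shifts push B's electron affinity up.
Na > B: this pair runs against the simple trend — see the exception note.
H > Na: H sits above Na in group 1, so the down-group effect alone puts H higher.
Si > H: period and group pull opposite ways; the across-period shift dominates (134 vs 73 kJ/mol).
Note the exception: Na has a higher electron affinity than B, contrary to the simple trend — B's ns²np¹ configuration gives only a small electron affinity — the sparsely filled np subshell binds an added electron weakly.
For reference (kJ/mol): H 73, B 27, Na 53, Si 134, Ca 2.
So from highest to lowest: Si > H > Na > B > Ca.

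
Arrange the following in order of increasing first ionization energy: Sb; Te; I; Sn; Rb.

Rb, Sn, Sb, Te, I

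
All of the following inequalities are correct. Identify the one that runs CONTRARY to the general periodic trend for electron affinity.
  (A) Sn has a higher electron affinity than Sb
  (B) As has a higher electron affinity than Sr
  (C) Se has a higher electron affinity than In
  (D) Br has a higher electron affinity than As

(A)

The general trend: electron affinity increases across a period and decreases down a group.
(A) Sn (period 5, group 14) vs Sb (period 5, group 15): the stated order contradicts the simple trend.
(B) As (period 4, group 15) vs Sr (period 5, group 2): the stated order agrees with the simple trend.
(C) Se (period 4, group 16) vs In (period 5, group 13): the stated order agrees with the simple trend.
(D) Br (period 4, group 17) vs As (period 4, group 15): the stated order agrees with the simple trend.
The exception is (A): adding an electron to Sb's half-filled 5p³ is unfavourable, so Sn has the more exothermic EA.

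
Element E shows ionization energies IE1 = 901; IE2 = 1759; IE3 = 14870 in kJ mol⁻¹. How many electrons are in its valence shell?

2

Look for the largest jump between consecutive ionization energies: IE3/IE2 ≈ 8.5, far larger than any earlier ratio.
That jump marks the point where a core electron is being removed. So the atom has 2 valence electrons.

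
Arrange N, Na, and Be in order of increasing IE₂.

IE_2 is the cost of taking one more electron from the +1 cation: N⁺ still has 4 valence electrons; Na⁺ is the bare [Ne] core; Be⁺ still has 1 valence electron.
Pulling an electron out of a noble-gas core costs far more than removing a remaining valence electron, so Na sits at the high end of IE_2.
Valence configurations: N⁺ [He]2s²2p², Be⁺ [He]2s¹.
The numbers (kJ/mol): N 2856, Na 4562, Be 1757.
Putting it together, IE_2: Be < N < Na.

Be < N < Na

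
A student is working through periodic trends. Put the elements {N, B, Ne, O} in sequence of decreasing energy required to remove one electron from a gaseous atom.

Ne > N > O > B

IE₁ increases left→right with effective nuclear charge and decreases top→bottom as the valence shell moves farther out.
All lie in period 2; the across-period trend (first ionization energy increases left to right) applies, with the exception below.
Note the exception: N has a higher first ionization energy than O, contrary to the simple trend — pairing an electron in O's 2p⁴ costs repulsion energy, so O ionizes more easily than half-filled N (2p³).
Tabulated first ionization energy (kJ/mol): B 801, N 1402, O 1314, Ne 2081.
So from highest to lowest: Ne > N > O > B.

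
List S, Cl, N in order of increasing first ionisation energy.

S < Cl < N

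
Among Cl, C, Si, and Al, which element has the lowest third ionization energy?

IE_3 is the cost of taking one more electron from the +2 cation: Cl²⁺ still has 5 valence electrons; C²⁺ still has 2 valence electrons; Si²⁺ still has 2 valence electrons; Al²⁺ still has 1 valence electron.
All are still removing valence electrons, so compare the +2 ions as you would atoms: IE_3 generally rises across a period (higher Z_eff) and falls down a group (larger shell), subject to the usual subshell exceptions.
Valence configurations: Cl²⁺ [Ne]3s²3p³, C²⁺ [He]2s², Si²⁺ [Ne]3s², Al²⁺ [Ne]3s¹.
The numbers (kJ/mol): Cl 3822, C 4620, Si 3232, Al 2745.
Overall IE_3 order: Al < Si < Cl < C.

Al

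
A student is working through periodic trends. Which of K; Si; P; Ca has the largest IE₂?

IE_2 is the cost of taking one more electron from the +1 cation: K⁺ is the bare [Ar] core; Si⁺ still has 3 valence electrons; P⁺ still has 4 valence electrons; Ca⁺ still has 1 valence electron.
Core electrons are held far more tightly than valence electrons, so K tops the IE_2 order.
Valence configurations: Si⁺ [Ne]3s²3p¹, P⁺ [Ne]3s²3p², Ca⁺ [Ar]4s¹.
Approximate IE_2 values (kJ/mol): K 3052, Si 1577, P 1907, Ca 1145.
Putting it together, IE_2: Ca < Si < P < K.

K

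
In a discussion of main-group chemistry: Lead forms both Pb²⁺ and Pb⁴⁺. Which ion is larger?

Pb²⁺

Both ions have Z = 82 protons, but Pb⁴⁺ has lost more electrons, so its remaining electrons feel a larger effective nuclear charge per electron and are pulled in more tightly.
Higher positive charge → smaller ion, so Pb²⁺ > Pb⁴⁺.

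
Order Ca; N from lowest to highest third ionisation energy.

N < Ca

IE_3 is the cost of taking one more electron from the +2 cation: Ca²⁺ is the bare [Ar] core; N²⁺ still has 3 valence electrons.
Pulling an electron out of a noble-gas core costs far more than removing a remaining valence electron, so Ca sits at the high end of IE_3.
The numbers (kJ/mol): Ca 4912, N 4578.
Hence IE_3: N < Ca.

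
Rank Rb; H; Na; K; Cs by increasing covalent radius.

H, Na, K, Rb, Cs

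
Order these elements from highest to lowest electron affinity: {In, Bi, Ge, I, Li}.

Li is in period 2, group 1; Ge is in period 4, group 14; In is in period 5, group 13; I is in period 5, group 17; Bi is in period 6, group 15.
EA tends to increase across a period and decrease down a group, though the pattern is less regular than for IE or radius.
These span different periods and groups, so the two trends combine.
Li > In: period and group pull opposite ways; the down-group shift dominates (60 vs 29 kJ/mol).
Bi > Li: the two effects oppose for this pair; the across-period effect wins (91 vs 60 kJ/mol).
Ge > Bi: period and group pull opposite ways; the down-group shift dominates (119 vs 91 kJ/mol).
I > Ge: the two effects oppose for this pair; the across-period effect wins (295 vs 119 kJ/mol).
Tabulated electron affinity (kJ/mol): Li 60, Ge 119, In 29, I 295, Bi 91.
So from highest to lowest: I > Ge > Bi > Li > In.

I > Ge > Bi > Li > In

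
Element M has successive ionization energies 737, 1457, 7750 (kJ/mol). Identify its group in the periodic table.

Look for the largest jump between consecutive ionization energies: IE3/IE2 ≈ 5.3, far larger than any earlier ratio.
That jump marks the point where a core electron is being removed. So the atom has 2 valence electrons.
A main-group element with 2 valence electrons is in group 2.

Group 2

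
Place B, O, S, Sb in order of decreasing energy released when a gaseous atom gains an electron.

S, O, Sb, B

B is in period 2, group 13; O is in period 2, group 16; S is in period 3, group 16; Sb is in period 5, group 15.
EA tends to increase across a period and decrease down a group, though the pattern is less regular than for IE or radius.
Here both period and group differ, so the two effects have to be weighed against each other.
Sb > B: period and group pull opposite ways; the across-period shift dominates (103 vs 27 kJ/mol).
O > Sb: relative to Sb, both the across-period and down-group shifts push O's electron affinity up.
S > O: this pair runs against the simple trend — see the exception note.
Note the exception: S has a higher electron affinity than O, contrary to the simple trend — the compact 2p subshell of O repels the added electron more than S's larger 3p does.
Tabulated electron affinity (kJ/mol): B 27, O 141, S 200, Sb 103.
So from highest to lowest: S > O > Sb > B.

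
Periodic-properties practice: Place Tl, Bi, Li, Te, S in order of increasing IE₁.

Li < Tl < Bi < Te < S

Li is in period 2, group 1; S is in period 3, group 16; Te is in period 5, group 16; Tl is in period 6, group 13; Bi is in period 6, group 15.
First ionization energy rises across a period (greater Z_eff holds electrons more tightly) and falls down a group (valence electrons are farther from the nucleus).
Here both period and group differ, so the two effects have to be weighed against each other.
Tl > Li: period and group pull opposite ways; the across-period shift dominates (589 vs 520 kJ/mol).
Bi > Tl: Bi lies to the right of Tl in period 6, so the across-period effect alone puts Bi higher.
Te > Bi: relative to Bi, both the across-period and down-group shifts push Te's first ionization energy up.
S > Te: they share group 16; the group trend gives S the larger value.
Approximate values (kJ/mol): Li 520, S 1000, Te 869, Tl 589, Bi 703.
So from lowest to highest: Li < Tl < Bi < Te < S.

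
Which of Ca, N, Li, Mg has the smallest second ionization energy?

Ca

Consider each +1 ion: Ca⁺ still has 1 valence electron; N⁺ still has 4 valence electrons; Li⁺ is the bare [He] core; Mg⁺ still has 1 valence electron.
Core electrons are held far more tightly than valence electrons, so Li tops the IE_2 order.
Valence configurations: Ca⁺ [Ar]4s¹, N⁺ [He]2s²2p², Mg⁺ [Ne]3s¹.
Approximate IE_2 values (kJ/mol): Ca 1145, N 2856, Li 7298, Mg 1451.
Putting it together, IE_2: Ca < Mg < N < Li.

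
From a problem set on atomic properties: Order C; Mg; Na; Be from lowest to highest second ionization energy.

Mg, Be, C, Na

After 1 electron has been removed, what remains? C⁺ still has 3 valence electrons; Mg⁺ still has 1 valence electron; Na⁺ is the bare [Ne] core; Be⁺ still has 1 valence electron.
Pulling an electron out of a noble-gas core costs far more than removing a remaining valence electron, so Na sits at the high end of IE_2.
Valence configurations: C⁺ [He]2s²2p¹, Mg⁺ [Ne]3s¹, Be⁺ [He]2s¹.
The numbers (kJ/mol): C 2353, Mg 1451, Na 4562, Be 1757.
Overall IE_2 order: Mg < Be < C < Na.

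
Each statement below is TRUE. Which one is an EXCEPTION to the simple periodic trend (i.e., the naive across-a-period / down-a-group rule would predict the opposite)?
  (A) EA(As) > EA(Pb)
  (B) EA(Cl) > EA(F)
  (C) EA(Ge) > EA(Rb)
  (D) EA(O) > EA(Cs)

(B)

The general trend: electron affinity increases across a period and decreases down a group.
(A) As (period 4, group 15) vs Pb (period 6, group 14): the stated order agrees with the simple trend.
(B) Cl (period 3, group 17) vs F (period 2, group 17): the stated order contradicts the simple trend.
(C) Ge (period 4, group 14) vs Rb (period 5, group 1): the stated order agrees with the simple trend.
(D) O (period 2, group 16) vs Cs (period 6, group 1): the stated order agrees with the simple trend.
The exception is (B): F's small 2p subshell makes the incoming electron feel strong e⁻–e⁻ repulsion, so Cl actually releases more energy on gaining an electron.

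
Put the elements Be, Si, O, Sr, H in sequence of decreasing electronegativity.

O, H, Si, Be, Sr

H is in period 1, group 1; Be is in period 2, group 2; O is in period 2, group 16; Si is in period 3, group 14; Sr is in period 5, group 2.
Atoms toward the upper right of the periodic table pull bonding electrons most strongly.
Here both period and group differ, so the two effects have to be weighed against each other.
Be > Sr: Be sits above Sr in group 2, so the down-group effect alone puts Be higher.
Si > Be: the two effects oppose for this pair; the across-period effect wins (1.90 vs 1.57).
H > Si: the two effects oppose for this pair; the down-group effect wins (2.20 vs 1.90).
O > H: the two effects oppose for this pair; the across-period effect wins (3.44 vs 2.20).
Tabulated electronegativity (Pauling): H 2.20, Be 1.57, O 3.44, Si 1.90, Sr 0.95.
So from highest to lowest: O > H > Si > Be > Sr.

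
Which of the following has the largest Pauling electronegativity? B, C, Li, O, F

F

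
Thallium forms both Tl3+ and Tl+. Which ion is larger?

Tl+

Both ions have Z = 81 protons, but Tl3+ has lost more electrons, so its remaining electrons feel a larger effective nuclear charge per electron and are pulled in more tightly.
Higher positive charge → smaller ion, so Tl+ > Tl3+.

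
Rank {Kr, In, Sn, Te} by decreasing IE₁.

Kr is in period 4, group 18; In is in period 5, group 13; Sn is in period 5, group 14; Te is in period 5, group 16.
First ionization energy rises across a period (greater Z_eff holds electrons more tightly) and falls down a group (valence electrons are farther from the nucleus).
Here both period and group differ, so the two effects have to be weighed against each other.
Sn > In: both are in period 5; the period trend gives Sn the larger value.
Te > Sn: Te lies to the right of Sn in period 5, so the across-period effect alone puts Te higher.
Kr > Te: both effects reinforce here, so Kr is clearly the higher of the two.
For reference (kJ/mol): Kr 1351, In 558, Sn 709, Te 869.
So from highest to lowest: Kr > Te > Sn > In.

Kr > Te > Sn > In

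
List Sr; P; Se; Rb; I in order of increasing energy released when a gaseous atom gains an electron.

Sr, Rb, P, Se, I

Electron affinity generally becomes more exothermic across a period toward the halogens and less exothermic down a group.
These span different periods and groups, so the two trends combine.
Rb > Sr: this pair runs against the simple trend — see the exception note.
P > Rb: relative to Rb, both the across-period and down-group shifts push P's electron affinity up.
Se > P: the two effects oppose for this pair; the across-period effect wins (195 vs 72 kJ/mol).
I > Se: the two effects oppose for this pair; the across-period effect wins (295 vs 195 kJ/mol).
Note the exception: Rb has a higher electron affinity than Sr, contrary to the simple trend — adding an electron to Sr (ns²) has to open a new, higher-energy np subshell, which is unfavourable.
For reference (kJ/mol): P 72, Se 195, Rb 47, Sr 5, I 295.
So from lowest to highest: Sr < Rb < P < Se < I.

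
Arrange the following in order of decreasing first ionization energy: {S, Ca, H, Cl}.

H > Cl > S > Ca

H is in period 1, group 1; S is in period 3, group 16; Cl is in period 3, group 17; Ca is in period 4, group 2.
IE₁ increases left→right with effective nuclear charge and decreases top→bottom as the valence shell moves farther out.
Here both period and group differ, so the two effects have to be weighed against each other.
S > Ca: both effects reinforce here, so S is clearly the higher of the two.
Cl > S: both are in period 3; the period trend gives Cl the larger value.
H > Cl: period and group pull opposite ways; the down-group shift dominates (1312 vs 1251 kJ/mol).
Tabulated first ionization energy (kJ/mol): H 1312, S 1000, Cl 1251, Ca 590.
So from highest to lowest: H > Cl > S > Ca.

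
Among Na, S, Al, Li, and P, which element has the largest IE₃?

Li

Consider each +2 ion: Na²⁺ is already 1 electron into the core; S²⁺ still has 4 valence electrons; Al²⁺ still has 1 valence electron; Li²⁺ is already 1 electron into the core; P²⁺ still has 3 valence electrons.
Core electrons are held far more tightly than valence electrons, so Na and Li top the IE_3 order.
Valence configurations: S²⁺ [Ne]3s²3p², Al²⁺ [Ne]3s¹, P²⁺ [Ne]3s²3p¹.
Tabulated IE_3 (kJ/mol): Na 6910, S 3357, Al 2745, Li 11815, P 2914.
So the third ionization energies run Al < P < S < Na < Li.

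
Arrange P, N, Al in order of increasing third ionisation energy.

IE_3 is the cost of taking one more electron from the +2 cation: P²⁺ still has 3 valence electrons; N²⁺ still has 3 valence electrons; Al²⁺ still has 1 valence electron.
All are still removing valence electrons, so compare the +2 ions as you would atoms: IE_3 generally rises across a period (higher Z_eff) and falls down a group (larger shell), subject to the usual subshell exceptions.
Valence configurations: P²⁺ [Ne]3s²3p¹, N²⁺ [He]2s²2p¹, Al²⁺ [Ne]3s¹.
Tabulated IE_3 (kJ/mol): P 2914, N 4578, Al 2745.
Overall IE_3 order: Al < P < N.

Al < P < N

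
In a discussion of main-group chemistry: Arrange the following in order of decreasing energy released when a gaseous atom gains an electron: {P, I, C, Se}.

C is in period 2, group 14; P is in period 3, group 15; Se is in period 4, group 16; I is in period 5, group 17.
Atoms with high Z_eff and room in the valence shell (especially the halogens) have the most exothermic electron affinities.
These sit on a diagonal, where the across-period and down-group effects partly cancel.
C > P: period and group pull opposite ways; the down-group shift dominates (122 vs 72 kJ/mol).
Se > C: period and group pull opposite ways; the across-period shift dominates (195 vs 122 kJ/mol).
I > Se: the two effects oppose for this pair; the across-period effect wins (295 vs 195 kJ/mol).
Approximate values (kJ/mol): C 122, P 72, Se 195, I 295.
So from highest to lowest: I > Se > C > P.

I, Se, C, P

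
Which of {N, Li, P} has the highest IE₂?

After 1 electron has been removed, what remains? N⁺ still has 4 valence electrons; Li⁺ is the bare [He] core; P⁺ still has 4 valence electrons.
Core electrons are held far more tightly than valence electrons, so Li tops the IE_2 order.
Valence configurations: N⁺ [He]2s²2p², P⁺ [Ne]3s²3p².
The numbers (kJ/mol): N 2856, Li 7298, P 1907.
Putting it together, IE_2: P < N < Li.

Li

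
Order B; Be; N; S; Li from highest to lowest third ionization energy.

Be > Li > N > B > S

After 2 electrons have been removed, what remains? B²⁺ still has 1 valence electron; Be²⁺ is the bare [He] core; N²⁺ still has 3 valence electrons; S²⁺ still has 4 valence electrons; Li²⁺ is already 1 electron into the core.
Pulling an electron out of a noble-gas core costs far more than removing a remaining valence electron, so Li and Be sit at the high end of IE_3.
Valence configurations: B²⁺ [He]2s¹, N²⁺ [He]2s²2p¹, S²⁺ [Ne]3s²3p².
The numbers (kJ/mol): B 3660, Be 14849, N 4578, S 3357, Li 11815.
Putting it together, IE_3: S < B < N < Li < Be.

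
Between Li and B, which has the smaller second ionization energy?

IE_2 is the cost of taking one more electron from the +1 cation: Li⁺ is the bare [He] core; B⁺ still has 2 valence electrons.
Breaking into a closed-shell core is much more expensive than removing a leftover valence electron — Li has the largest IE_2 here.
Approximate IE_2 values (kJ/mol): Li 7298, B 2427.
So the second ionization energies run B < Li.

B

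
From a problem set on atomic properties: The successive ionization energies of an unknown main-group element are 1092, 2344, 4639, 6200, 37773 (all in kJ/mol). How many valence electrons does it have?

4

Look for the largest jump between consecutive ionization energies: IE5/IE4 ≈ 6.1, far larger than any earlier ratio.
That jump marks the point where a core electron is being removed. So the atom has 4 valence electrons.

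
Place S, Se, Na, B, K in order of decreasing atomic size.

K > Na > Se > S > B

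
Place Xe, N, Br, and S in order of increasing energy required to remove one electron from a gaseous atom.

S, Br, Xe, N

N is in period 2, group 15; S is in period 3, group 16; Br is in period 4, group 17; Xe is in period 5, group 18.
IE₁ increases left→right with effective nuclear charge and decreases top→bottom as the valence shell moves farther out.
These sit on a diagonal, where the across-period and down-group effects partly cancel.
Br > S: the two effects oppose for this pair; the across-period effect wins (1140 vs 1000 kJ/mol).
Xe > Br: the two effects oppose for this pair; the across-period effect wins (1170 vs 1140 kJ/mol).
N > Xe: period and group pull opposite ways; the down-group shift dominates (1402 vs 1170 kJ/mol).
For reference (kJ/mol): N 1402, S 1000, Br 1140, Xe 1170.
So from lowest to highest: S < Br < Xe < N.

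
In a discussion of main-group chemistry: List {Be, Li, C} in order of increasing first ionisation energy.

Li, Be, C

First ionization energy rises across a period (greater Z_eff holds electrons more tightly) and falls down a group (valence electrons are farther from the nucleus).
All lie in period 2, so first ionization energy increases left to right.
So from lowest to highest: Li < Be < C.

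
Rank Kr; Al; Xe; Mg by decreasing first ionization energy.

Kr > Xe > Mg > Al

Mg is in period 3, group 2; Al is in period 3, group 13; Kr is in period 4, group 18; Xe is in period 5, group 18.
Across a period the outer electron is held more tightly (higher IE₁); down a group it sits in a higher shell, more shielded, and comes off more easily.
Neither a single period nor a single group — weigh both effects.
Mg > Al: this pair runs against the simple trend — see the exception note.
Xe > Mg: the two effects oppose for this pair; the across-period effect wins (1170 vs 738 kJ/mol).
Kr > Xe: they share group 18; the group trend gives Kr the larger value.
Note the exception: Mg has a higher first ionization energy than Al, contrary to the simple trend — Al's single 3p electron is easier to remove than one from Mg's filled 3s².
For reference (kJ/mol): Mg 738, Al 578, Kr 1351, Xe 1170.
So from highest to lowest: Kr > Xe > Mg > Al.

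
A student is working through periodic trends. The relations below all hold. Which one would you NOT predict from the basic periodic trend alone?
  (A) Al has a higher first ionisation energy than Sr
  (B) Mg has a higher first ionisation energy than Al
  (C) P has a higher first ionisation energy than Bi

The general trend: first ionisation energy increases across a period and decreases down a group.
(A) Al (period 3, group 13) vs Sr (period 5, group 2): the stated order agrees with the simple trend.
(B) Mg (period 3, group 2) vs Al (period 3, group 13): the stated order contradicts the simple trend.
(C) P (period 3, group 15) vs Bi (period 6, group 15): the stated order agrees with the simple trend.
The exception is (B): Al's single 3p electron is easier to remove than one from Mg's filled 3s².

(B)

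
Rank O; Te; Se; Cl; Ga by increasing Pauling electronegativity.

Ga < Te < Se < Cl < O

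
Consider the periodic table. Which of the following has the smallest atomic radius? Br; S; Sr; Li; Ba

Across a period the added protons contract the valence shell; down a group each new principal shell makes the atom larger.
Neither a single period nor a single group — weigh both effects.
Br > S: period and group pull opposite ways; the down-group shift dominates (114 vs 103 pm).
Li > Br: the two effects oppose for this pair; the across-period effect wins (133 vs 114 pm).
Sr > Li: the two effects oppose for this pair; the down-group effect wins (185 vs 133 pm).
Ba > Sr: they share group 2; the group trend gives Ba the larger value.
Tabulated atomic radius (pm): Li 133, S 103, Br 114, Sr 185, Ba 196.
The smallest atomic radius among these belongs to S.

S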